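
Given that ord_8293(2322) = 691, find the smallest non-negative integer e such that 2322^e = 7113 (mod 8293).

72

Baby-step giant-step with m = ceil(sqrt(691)) = 27.
Baby table (2322^j mod 8293 for j=0..26):
  0:1  1:2322  2:1234  3:4263  4:5137  5:2780  6:3206  7:5511
  8:443  9:314  10:7617  11:5998  12:3409  13:4176  14:2155  15:3231
  16:5510  17:6414  18:7373  19:3354  20:861  21:629  22:970  23:4937
  24:2788  25:5196  26:7090
Giant step factor: 2322^(-27) ≡ 8100 (mod 8293).
Scan 7113·8100^i mod 8293 for i = 0, 1, …:
  i=0: 7113   i=1: 3829   i=2: 7373
Match at i=2, j=18: e = 2·27 + 18 = 72.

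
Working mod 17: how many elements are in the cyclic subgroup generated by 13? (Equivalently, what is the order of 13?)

4

The order of 13 must divide p − 1 = 16 = 2^4.
Divisors: 1, 2, 4, 8, 16.
Check each in increasing order: 13^1 ≡ 13;  13^2 ≡ 16;  13^4 ≡ 1.
Smallest exponent giving 1 is 4.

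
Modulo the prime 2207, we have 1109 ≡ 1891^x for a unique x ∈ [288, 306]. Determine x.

Compute 1891^288 mod 2207 = 497, then multiply by 1891 repeatedly:
  1891^288=497  1891^289=1852  1891^290=1830  1891^291=2161  1891^292=1294
  1891^293=1598  1891^294=435  1891^295=1581  1891^296=1393  1891^297=1212
  1891^298=1026  1891^299=213  1891^300=1109
Found 1109 at exponent 300.

300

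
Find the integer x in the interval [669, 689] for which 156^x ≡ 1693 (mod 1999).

Compute 156^669 mod 1999 = 647, then multiply by 156 repeatedly:
  156^669=647  156^670=982  156^671=1268  156^672=1906  156^673=1484
  156^674=1619  156^675=690  156^676=1693
Found 1693 at exponent 676.

676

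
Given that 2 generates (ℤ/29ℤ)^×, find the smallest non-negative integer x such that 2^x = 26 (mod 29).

Successive powers of 2 modulo 29:
  2^0=1  2^1=2  2^2=4  2^3=8  2^4=16  2^5=3
  2^6=6  2^7=12  2^8=24  2^9=19  2^10=9  2^11=18
  2^12=7  2^13=14  2^14=28  2^15=27  2^16=25  2^17=21
  2^18=13  2^19=26
So 2^19 ≡ 26 (mod 29), giving x = 19.

19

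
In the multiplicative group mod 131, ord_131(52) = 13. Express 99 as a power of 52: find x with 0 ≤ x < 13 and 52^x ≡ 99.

10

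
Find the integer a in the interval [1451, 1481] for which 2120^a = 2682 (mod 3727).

1479

Compute 2120^1451 mod 3727 = 2503, then multiply by 2120 repeatedly:
  2120^1451=2503  2120^1452=2839  2120^1453=3302  2120^1454=934  2120^1455=1043
  2120^1456=1049  2120^1457=2588  2120^1458=416  2120^1459=2348  2120^1460=2215
  2120^1461=3507  2120^1462=3202  2120^1463=1373  2120^1464=3700  2120^1465=2392
  2120^1466=2320  2120^1467=2487  2120^1468=2462  2120^1469=1640  2120^1470=3236
  2120^1471=2640  2120^1472=2573  2120^1473=2159  2120^1474=324  2120^1475=1112
  2120^1476=1976  2120^1477=3699  2120^1478=272  2120^1479=2682
Found 2682 at exponent 1479.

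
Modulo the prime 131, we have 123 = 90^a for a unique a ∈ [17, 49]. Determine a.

48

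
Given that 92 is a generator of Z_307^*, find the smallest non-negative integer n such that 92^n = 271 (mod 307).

Baby-step giant-step with m = ceil(sqrt(306)) = 18.
Baby table (92^j mod 307 for j=0..17):
  0:1  1:92  2:175  3:136  4:232  5:161  6:76  7:238
  8:99  9:205  10:133  11:263  12:250  13:282  14:156  15:230
  16:284  17:33
Giant step factor: 92^(-18) ≡ 9 (mod 307).
Scan 271·9^i mod 307 for i = 0, 1, …:
  i=0: 271   i=1: 290   i=2: 154   i=3: 158
  i=4: 194   i=5: 211   i=6: 57   i=7: 206
  i=8: 12   i=9: 108     …   i=14: 288
  i=15: 136
Match at i=15, j=3: n = 15·18 + 3 = 273.

273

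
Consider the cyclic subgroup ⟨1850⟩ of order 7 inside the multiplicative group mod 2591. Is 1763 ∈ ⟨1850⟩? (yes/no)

no

⟨1850⟩ has order 7; its elements mod 2591 are {1, 474, 891, 1035, 1142, 1850, 2380}.
1763 is not in this set.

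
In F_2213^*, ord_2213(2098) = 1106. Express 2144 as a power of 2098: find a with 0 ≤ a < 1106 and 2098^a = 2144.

Baby-step giant-step with m = ceil(sqrt(1106)) = 34.
Baby table (2098^j mod 2213 for j=0..33):
  0:1  1:2098  2:2160  3:1669  4:596  5:63  6:1607  7:1087
  8:1136  9:2140  10:1756  11:1656  12:2091  13:752  14:2040  15:2191
  16:317  17:1166  18:903  19:166  20:827  21:54  22:429  23:1564
  24:1606  25:1202  26:1189  27:471  28:1160  29:1593  30:484  31:1878
  32:904  33:51
Giant step factor: 2098^(-34) ≡ 2010 (mod 2213).
Scan 2144·2010^i mod 2213 for i = 0, 1, …:
  i=0: 2144   i=1: 729   i=2: 284   i=3: 2099
  i=4: 1012   i=5: 373   i=6: 1736   i=7: 1672
  i=8: 1386   i=9: 1906     …   i=23: 341
  i=24: 1593
Match at i=24, j=29: a = 24·34 + 29 = 845.

845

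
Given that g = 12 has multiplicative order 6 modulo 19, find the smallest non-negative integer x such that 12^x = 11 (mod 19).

2

Successive powers of 12 modulo 19:
  12^0=1  12^1=12  12^2=11
So 12^2 ≡ 11 (mod 19), giving x = 2.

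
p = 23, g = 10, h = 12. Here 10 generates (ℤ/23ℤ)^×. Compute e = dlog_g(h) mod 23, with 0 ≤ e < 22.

14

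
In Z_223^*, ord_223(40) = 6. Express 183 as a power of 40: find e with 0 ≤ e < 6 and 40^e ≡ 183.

4

Successive powers of 40 modulo 223:
  40^0=1  40^1=40  40^2=39  40^3=222  40^4=183
So 40^4 ≡ 183 (mod 223), giving e = 4.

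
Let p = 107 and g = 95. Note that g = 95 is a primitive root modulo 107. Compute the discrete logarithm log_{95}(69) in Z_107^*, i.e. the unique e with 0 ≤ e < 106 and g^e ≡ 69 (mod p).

46

Baby-step giant-step with m = ceil(sqrt(106)) = 11.
Baby table (95^j mod 107 for j=0..10):
  0:1  1:95  2:37  3:91  4:85  5:50  6:42  7:31
  8:56  9:77  10:39
Giant step factor: 95^(-11) ≡ 8 (mod 107).
Scan 69·8^i mod 107 for i = 0, 1, …:
  i=0: 69   i=1: 17   i=2: 29   i=3: 18
  i=4: 37
Match at i=4, j=2: e = 4·11 + 2 = 46.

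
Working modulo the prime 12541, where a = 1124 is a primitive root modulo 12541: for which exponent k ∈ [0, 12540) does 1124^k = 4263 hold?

6722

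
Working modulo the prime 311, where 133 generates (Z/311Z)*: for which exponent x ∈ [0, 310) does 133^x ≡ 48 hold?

Baby-step giant-step with m = ceil(sqrt(310)) = 18.
Baby table (133^j mod 311 for j=0..17):
  0:1  1:133  2:273  3:233  4:200  5:165  6:175  7:261
  8:192  9:34  10:168  11:263  12:147  13:269  14:12  15:41
  16:166  17:308
Giant step factor: 133^(-18) ≡ 53 (mod 311).
Scan 48·53^i mod 311 for i = 0, 1, …:
  i=0: 48   i=1: 56   i=2: 169   i=3: 249
  i=4: 135   i=5: 2   i=6: 106   i=7: 20
  i=8: 127   i=9: 200
Match at i=9, j=4: x = 9·18 + 4 = 166.

166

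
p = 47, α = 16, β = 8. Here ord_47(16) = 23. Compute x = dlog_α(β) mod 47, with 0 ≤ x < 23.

18

Successive powers of 16 modulo 47:
  16^0=1  16^1=16  16^2=21  16^3=7  16^4=18  16^5=6
  16^6=2  16^7=32  16^8=42  16^9=14  16^10=36  16^11=12
  16^12=4  16^13=17  16^14=37  16^15=28  16^16=25  16^17=24
  16^18=8
So 16^18 ≡ 8 (mod 47), giving x = 18.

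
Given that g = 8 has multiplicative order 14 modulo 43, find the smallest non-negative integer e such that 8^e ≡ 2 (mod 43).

Successive powers of 8 modulo 43:
  8^0=1  8^1=8  8^2=21  8^3=39  8^4=11  8^5=2
So 8^5 ≡ 2 (mod 43), giving e = 5.

5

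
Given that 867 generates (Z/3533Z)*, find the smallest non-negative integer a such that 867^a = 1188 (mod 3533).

1678

Baby-step giant-step with m = ceil(sqrt(3532)) = 60.
Baby table (867^j mod 3533 for j=0..59):
  0:1  1:867  2:2693  3:3051  4:2533  5:2118  6:2679  7:1512
  8:161  9:1800  10:2547  11:124  12:1518  13:1830  14:293  15:3188
  16:1190  17:94  18:239  19:2299  20:621  21:1391  22:1244  23:983
  24:808  25:1002  26:3149  27:2707  28:1057  29:1372  30:2436  31:2811
  32:2900  33:2337  34:1770  35:1268  36:593  37:1846  38:33  39:347
  40:544  41:1759  42:2330  43:2767  44:82  45:434  46:1780  47:2872
  48:2792  49:559  50:632  51:329  52:2603  53:2747  54:407  55:3102
  56:821  57:1674  58:2828  59:3507
Giant step factor: 867^(-60) ≡ 2032 (mod 3533).
Scan 1188·2032^i mod 3533 for i = 0, 1, …:
  i=0: 1188   i=1: 977   i=2: 3251   i=3: 2855
  i=4: 174   i=5: 268   i=6: 494   i=7: 436
  i=8: 2702   i=9: 182     …   i=26: 676
  i=27: 2828
Match at i=27, j=58: a = 27·60 + 58 = 1678.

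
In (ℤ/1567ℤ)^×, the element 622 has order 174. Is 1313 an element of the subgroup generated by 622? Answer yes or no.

no

1313 ∈ ⟨622⟩ iff 1313^174 ≡ 1 (mod 1567), since |⟨622⟩| = 174.
1313^174 mod 1567 = 535.
Since 535 ≠ 1, 1313 does not lie in the subgroup.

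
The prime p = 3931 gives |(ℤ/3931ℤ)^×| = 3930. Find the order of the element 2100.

The order of 2100 must divide p − 1 = 3930 = 2 · 3 · 5 · 131.
Divisors: 1, 2, 3, 5, 6, 10, 15, 30, 131, 262, 393, 655, 786, 1310, 1965, 3930.
Check each in increasing order: 2100^1 ≡ 2100;  2100^2 ≡ 3349;  2100^3 ≡ 341;  2100^5 ≡ 2019;  2100^6 ≡ 2282;  2100^10 ≡ 3845;  2100^15 ≡ 3261;  2100^30 ≡ 766;  2100^131 ≡ 3250;  2100^262 ≡ 3834;  2100^393 ≡ 3161;  2100^655 ≡ 1.
Smallest exponent giving 1 is 655.

655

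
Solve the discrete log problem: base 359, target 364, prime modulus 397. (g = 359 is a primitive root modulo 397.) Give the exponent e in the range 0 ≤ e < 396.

296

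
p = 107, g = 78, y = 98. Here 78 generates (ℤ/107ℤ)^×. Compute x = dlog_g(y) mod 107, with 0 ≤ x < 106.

11

Baby-step giant-step with m = ceil(sqrt(106)) = 11.
Baby table (78^j mod 107 for j=0..10):
  0:1  1:78  2:92  3:7  4:11  5:2  6:49  7:77
  8:14  9:22  10:4
Giant step factor: 78^(-11) ≡ 95 (mod 107).
Scan 98·95^i mod 107 for i = 0, 1, …:
  i=0: 98   i=1: 1
Match at i=1, j=0: x = 1·11 + 0 = 11.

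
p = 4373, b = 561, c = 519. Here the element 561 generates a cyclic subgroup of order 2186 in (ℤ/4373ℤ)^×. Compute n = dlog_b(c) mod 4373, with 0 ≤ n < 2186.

1305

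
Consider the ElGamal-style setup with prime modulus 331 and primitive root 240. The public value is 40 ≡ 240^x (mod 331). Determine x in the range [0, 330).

329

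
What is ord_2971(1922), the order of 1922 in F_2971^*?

2970

The order of 1922 must divide p − 1 = 2970 = 2 · 3^3 · 5 · 11.
Divisors: 1, 2, 3, 5, 6, 9, 10, 11, 15, 18, 22, 27, 30, 33, 45, 54, 55, 66, 90, 99, 110, 135, 165, 198, 270, 297, 330, 495, 594, 990, 1485, 2970.
Check each in increasing order: 1922^1 ≡ 1922;  1922^2 ≡ 1131;  1922^3 ≡ 1981;  1922^5 ≡ 377;  1922^6 ≡ 2641;  1922^9 ≡ 2861;  1922^10 ≡ 2492;  1922^11 ≡ 372;  1922^15 ≡ 648;  1922^18 ≡ 216;  1922^22 ≡ 1718;  1922^27 ≡ 8;  1922^30 ≡ 993;  1922^33 ≡ 331;  1922^45 ≡ 1728;  1922^54 ≡ 64;  1922^55 ≡ 1197;  1922^66 ≡ 2605;  1922^90 ≡ 129;  1922^99 ≡ 665;  1922^110 ≡ 787;  1922^135 ≡ 87;  1922^165 ≡ 232;  1922^198 ≡ 2517;  1922^270 ≡ 1627;  1922^297 ≡ 1132;  1922^330 ≡ 346;  1922^495 ≡ 55;  1922^594 ≡ 923;  1922^990 ≡ 54;  1922^1485 ≡ 2970;  1922^2970 ≡ 1.
Smallest exponent giving 1 is 2970.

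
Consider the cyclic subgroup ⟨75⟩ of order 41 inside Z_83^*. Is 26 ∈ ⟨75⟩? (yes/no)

yes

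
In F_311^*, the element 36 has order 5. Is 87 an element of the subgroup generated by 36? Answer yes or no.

no

87 ∈ ⟨36⟩ iff 87^5 ≡ 1 (mod 311), since |⟨36⟩| = 5.
87^5 mod 311 = 51.
Since 51 ≠ 1, 87 does not lie in the subgroup.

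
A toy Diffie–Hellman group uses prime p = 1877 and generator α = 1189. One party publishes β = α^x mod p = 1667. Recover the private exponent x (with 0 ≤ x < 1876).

Baby-step giant-step with m = ceil(sqrt(1876)) = 44.
Baby table (1189^j mod 1877 for j=0..43):
  0:1  1:1189  2:340  3:705  4:1103  5:1321  6:1497  7:537
  8:313  9:511  10:1308  11:1056  12:1748  13:533  14:1188  15:1028
  16:365  17:398  18:218  19:176  20:917  21:1653  22:198  23:797
  24:1625  25:692  26:662  27:655  28:1717  29:1214  30:33  31:1697
  32:1835  33:741  34:736  35:422  36:599  37:828  38:944  39:1847
  40:1870  41:1062  42:1374  43:696
Giant step factor: 1189^(-44) ≡ 1736 (mod 1877).
Scan 1667·1736^i mod 1877 for i = 0, 1, …:
  i=0: 1667   i=1: 1455   i=2: 1315   i=3: 408
  i=4: 659   i=5: 931   i=6: 119   i=7: 114
  i=8: 819   i=9: 895     …   i=22: 177
  i=23: 1321
Match at i=23, j=5: x = 23·44 + 5 = 1017.

1017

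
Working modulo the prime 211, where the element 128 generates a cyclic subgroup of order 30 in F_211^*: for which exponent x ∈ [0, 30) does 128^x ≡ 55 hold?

12

Successive powers of 128 modulo 211:
  128^0=1  128^1=128  128^2=137  128^3=23  128^4=201  128^5=197
  128^6=107  128^7=192  128^8=100  128^9=140  128^10=196  128^11=190
  128^12=55
So 128^12 ≡ 55 (mod 211), giving x = 12.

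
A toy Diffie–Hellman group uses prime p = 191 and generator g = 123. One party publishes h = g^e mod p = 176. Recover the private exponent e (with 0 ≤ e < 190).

101

Baby-step giant-step with m = ceil(sqrt(190)) = 14.
Baby table (123^j mod 191 for j=0..13):
  0:1  1:123  2:40  3:145  4:72  5:70  6:15  7:126
  8:27  9:74  10:125  11:95  12:34  13:171
Giant step factor: 123^(-14) ≡ 108 (mod 191).
Scan 176·108^i mod 191 for i = 0, 1, …:
  i=0: 176   i=1: 99   i=2: 187   i=3: 141
  i=4: 139   i=5: 114   i=6: 88   i=7: 145
Match at i=7, j=3: e = 7·14 + 3 = 101.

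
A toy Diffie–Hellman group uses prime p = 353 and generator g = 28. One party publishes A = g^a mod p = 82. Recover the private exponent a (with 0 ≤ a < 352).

Baby-step giant-step with m = ceil(sqrt(352)) = 19.
Baby table (28^j mod 353 for j=0..18):
  0:1  1:28  2:78  3:66  4:83  5:206  6:120  7:183
  8:182  9:154  10:76  11:10  12:280  13:74  14:307  15:124
  16:295  17:141  18:65
Giant step factor: 28^(-19) ≡ 276 (mod 353).
Scan 82·276^i mod 353 for i = 0, 1, …:
  i=0: 82   i=1: 40   i=2: 97   i=3: 297
  i=4: 76
Match at i=4, j=10: a = 4·19 + 10 = 86.

86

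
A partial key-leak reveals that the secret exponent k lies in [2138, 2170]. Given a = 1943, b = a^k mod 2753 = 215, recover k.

2159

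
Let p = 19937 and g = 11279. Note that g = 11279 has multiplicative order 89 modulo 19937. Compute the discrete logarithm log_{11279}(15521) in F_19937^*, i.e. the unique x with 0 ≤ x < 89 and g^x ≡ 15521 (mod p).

Baby-step giant-step with m = ceil(sqrt(89)) = 10.
Baby table (11279^j mod 19937 for j=0..9):
  0:1  1:11279  2:17781  3:5616  4:3015  5:13600  6:19059  7:5727
  8:18890  9:13528
Giant step factor: 11279^(-10) ≡ 18105 (mod 19937).
Scan 15521·18105^i mod 19937 for i = 0, 1, …:
  i=0: 15521   i=1: 15627   i=2: 868   i=3: 4784
  i=4: 7992   i=5: 12351   i=6: 1463   i=7: 11279
Match at i=7, j=1: x = 7·10 + 1 = 71.

71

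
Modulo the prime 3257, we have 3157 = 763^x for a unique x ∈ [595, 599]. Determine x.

598

Compute 763^595 mod 3257 = 2551, then multiply by 763 repeatedly:
  763^595=2551  763^596=1984  763^597=2544  763^598=3157
Found 3157 at exponent 598.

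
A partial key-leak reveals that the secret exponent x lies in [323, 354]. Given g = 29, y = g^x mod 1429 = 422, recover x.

Compute 29^323 mod 1429 = 1397, then multiply by 29 repeatedly:
  29^323=1397  29^324=501  29^325=239  29^326=1215  29^327=939
  29^328=80  29^329=891  29^330=117  29^331=535  29^332=1225
  29^333=1229  29^334=1345  29^335=422
Found 422 at exponent 335.

335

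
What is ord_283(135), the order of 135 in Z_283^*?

141

The order of 135 must divide p − 1 = 282 = 2 · 3 · 47.
Divisors: 1, 2, 3, 6, 47, 94, 141, 282.
Check each in increasing order: 135^1 ≡ 135;  135^2 ≡ 113;  135^3 ≡ 256;  135^6 ≡ 163;  135^47 ≡ 238;  135^94 ≡ 44;  135^141 ≡ 1.
Smallest exponent giving 1 is 141.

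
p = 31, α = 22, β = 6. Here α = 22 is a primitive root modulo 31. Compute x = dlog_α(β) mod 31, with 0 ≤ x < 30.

5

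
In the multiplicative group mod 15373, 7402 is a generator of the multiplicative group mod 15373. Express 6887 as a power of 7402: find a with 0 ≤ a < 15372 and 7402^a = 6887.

3020

Baby-step giant-step with m = ceil(sqrt(15372)) = 124.
Baby table (7402^j mod 15373 for j=0..123):
  0:1  1:7402  2:232  3:10861  4:7705  5:13953  6:4292  7:8766
  8:11872  9:4476  10:2537  11:8441  12:4410  13:5941  14:8502  15:10115
  16:4720  17:9984  18:3557  19:10338  20:10455  21:228  22:11999  23:6777
  24:1255  25:4218  26:14446  27:10077  28:158  29:1168  30:5910  31:9635
  32:2923  33:6235  34:1724  35:1458  36:270  37:50  38:1148  39:11600
  40:4995  41:925  42:5865  43:14751  44:7856  45:9426  46:8578  47:3866
  48:6979  49:5278  50:4963  51:10029  52:13814  53:5405  54:7264  55:8747
  56:9591  57:68  58:11400  59:403  60:644  61:1258  62:11051  63:15142
  64:11914  65:7900  66:12281  67:3413  68:5187  69:7793  70:4290  71:9335
  72:11408  73:13500  74:2500  75:11281  76:11199  77:3782  78:131  79:1163
  80:15019  81:8475  82:10110  83:13829  84:8824  85:10744  86:2559  87:2182
  88:9514  89:14288  90:8909  91:9621  92:6906  93:2987  94:3400  95:1199
  96:4777  97:1454  98:1408  99:14495  100:3823  101:11526  102:10675  103:14503
  104:1547  105:13382  106:5325  107:14651  108:5560  109:1599  110:13961  111:2016
  112:10622  113:6522  114:4624  115:6550  116:12031  117:13046  118:8679  119:13564
  120:15038  121:10756  122:14518  123:4966
Giant step factor: 7402^(-124) ≡ 4997 (mod 15373).
Scan 6887·4997^i mod 15373 for i = 0, 1, …:
  i=0: 6887   i=1: 9565   i=2: 1648   i=3: 10501
  i=4: 5448   i=5: 13446   i=6: 9652   i=7: 5943
  i=8: 11908   i=9: 10766     …   i=23: 14104
  i=24: 7856
Match at i=24, j=44: a = 24·124 + 44 = 3020.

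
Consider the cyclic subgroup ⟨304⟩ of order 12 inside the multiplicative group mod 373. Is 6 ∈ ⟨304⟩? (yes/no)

no

6 ∈ ⟨304⟩ iff 6^12 ≡ 1 (mod 373), since |⟨304⟩| = 12.
6^12 mod 373 = 215.
Since 215 ≠ 1, 6 does not lie in the subgroup.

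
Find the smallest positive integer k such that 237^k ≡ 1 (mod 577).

The order of 237 must divide p − 1 = 576 = 2^6 · 3^2.
Divisors: 1, 2, 3, 4, 6, 8, 9, 12, 16, 18, 24, 32, 36, 48, 64, 72, 96, 144, 192, 288, 576.
Check each in increasing order: 237^1 ≡ 237;  237^2 ≡ 200;  237^3 ≡ 86;  237^4 ≡ 187;  237^6 ≡ 472;  237^8 ≡ 349;  237^9 ≡ 202;  237^12 ≡ 62;  237^16 ≡ 54;  237^18 ≡ 414;  237^24 ≡ 382;  237^32 ≡ 31;  237^36 ≡ 27;  237^48 ≡ 520;  237^64 ≡ 384;  237^72 ≡ 152;  237^96 ≡ 364;  237^144 ≡ 24;  237^192 ≡ 363;  237^288 ≡ 576;  237^576 ≡ 1.
Smallest exponent giving 1 is 576.

576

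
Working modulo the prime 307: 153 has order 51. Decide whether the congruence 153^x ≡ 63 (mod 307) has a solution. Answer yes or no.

no

63 ∈ ⟨153⟩ iff 63^51 ≡ 1 (mod 307), since |⟨153⟩| = 51.
63^51 mod 307 = 289.
Since 289 ≠ 1, 63 does not lie in the subgroup.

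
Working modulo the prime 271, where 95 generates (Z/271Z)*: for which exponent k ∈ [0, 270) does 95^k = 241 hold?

Baby-step giant-step with m = ceil(sqrt(270)) = 17.
Baby table (95^j mod 271 for j=0..16):
  0:1  1:95  2:82  3:202  4:220  5:33  6:154  7:267
  8:162  9:214  10:5  11:204  12:139  13:197  14:16  15:165
  16:228
Giant step factor: 95^(-17) ≡ 149 (mod 271).
Scan 241·149^i mod 271 for i = 0, 1, …:
  i=0: 241   i=1: 137   i=2: 88   i=3: 104
  i=4: 49   i=5: 255   i=6: 55   i=7: 65
  i=8: 200   i=9: 261   i=10: 136   i=11: 210
  i=12: 125   i=13: 197
Match at i=13, j=13: k = 13·17 + 13 = 234.

234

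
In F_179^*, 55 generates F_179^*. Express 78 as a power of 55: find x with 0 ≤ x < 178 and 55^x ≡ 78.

105

Baby-step giant-step with m = ceil(sqrt(178)) = 14.
Baby table (55^j mod 179 for j=0..13):
  0:1  1:55  2:161  3:84  4:145  5:99  6:75  7:8
  8:82  9:35  10:135  11:86  12:76  13:63
Giant step factor: 55^(-14) ≡ 14 (mod 179).
Scan 78·14^i mod 179 for i = 0, 1, …:
  i=0: 78   i=1: 18   i=2: 73   i=3: 127
  i=4: 167   i=5: 11   i=6: 154   i=7: 8
Match at i=7, j=7: x = 7·14 + 7 = 105.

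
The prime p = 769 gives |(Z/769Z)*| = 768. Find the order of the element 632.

The order of 632 must divide p − 1 = 768 = 2^8 · 3.
Divisors: 1, 2, 3, 4, 6, 8, 12, 16, 24, 32, 48, 64, 96, 128, 192, 256, 384, 768.
Check each in increasing order: 632^1 ≡ 632;  632^2 ≡ 313;  632^3 ≡ 183;  632^4 ≡ 306;  632^6 ≡ 422;  632^8 ≡ 587;  632^12 ≡ 445;  632^16 ≡ 57;  632^24 ≡ 392;  632^32 ≡ 173;  632^48 ≡ 633;  632^64 ≡ 707;  632^96 ≡ 40;  632^128 ≡ 768;  632^192 ≡ 62;  632^256 ≡ 1.
Smallest exponent giving 1 is 256.

256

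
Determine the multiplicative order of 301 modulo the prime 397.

36

The order of 301 must divide p − 1 = 396 = 2^2 · 3^2 · 11.
Divisors: 1, 2, 3, 4, 6, 9, 11, 12, 18, 22, 33, 36, 44, 66, 99, 132, 198, 396.
Check each in increasing order: 301^1 ≡ 301;  301^2 ≡ 85;  301^3 ≡ 177;  301^4 ≡ 79;  301^6 ≡ 363;  301^9 ≡ 334;  301^11 ≡ 203;  301^12 ≡ 362;  301^18 ≡ 396;  301^22 ≡ 318;  301^33 ≡ 240;  301^36 ≡ 1.
Smallest exponent giving 1 is 36.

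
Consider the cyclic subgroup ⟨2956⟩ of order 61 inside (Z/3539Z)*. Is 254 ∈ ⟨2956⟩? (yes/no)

254 ∈ ⟨2956⟩ iff 254^61 ≡ 1 (mod 3539), since |⟨2956⟩| = 61.
254^61 mod 3539 = 3538.
Since 3538 ≠ 1, 254 does not lie in the subgroup.

no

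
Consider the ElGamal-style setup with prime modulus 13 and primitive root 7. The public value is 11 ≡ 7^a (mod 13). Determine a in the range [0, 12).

5

Successive powers of 7 modulo 13:
  7^0=1  7^1=7  7^2=10  7^3=5  7^4=9  7^5=11
So 7^5 ≡ 11 (mod 13), giving a = 5.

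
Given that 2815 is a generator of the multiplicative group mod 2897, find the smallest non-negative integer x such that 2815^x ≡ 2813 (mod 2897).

1292

Baby-step giant-step with m = ceil(sqrt(2896)) = 54.
Baby table (2815^j mod 2897 for j=0..53):
  0:1  1:2815  2:930  3:1959  4:1594  5:2554  6:2053  7:2577
  8:167  9:791  10:1769  11:2689  12:2571  13:659  14:1005  15:1603
  16:1816  17:1732  18:2826  19:28  20:601  21:2864  22:2706  23:1177
  24:1984  25:2441  26:2628  27:1779  28:1869  29:283  30:2867  31:2460
  32:1070  33:2067  34:1429  35:1599  36:2144  37:909  38:784  39:2343
  40:1973  41:446  42:1089  43:509  44:1717  45:1159  46:563  47:186
  48:2130  49:2057  50:2249  51:990  52:2833  53:2351
Giant step factor: 2815^(-54) ≡ 1454 (mod 2897).
Scan 2813·1454^i mod 2897 for i = 0, 1, …:
  i=0: 2813   i=1: 2435   i=2: 356   i=3: 1958
  i=4: 2078   i=5: 2738   i=6: 574   i=7: 260
  i=8: 1430   i=9: 2071     …   i=22: 1199
  i=23: 2249
Match at i=23, j=50: x = 23·54 + 50 = 1292.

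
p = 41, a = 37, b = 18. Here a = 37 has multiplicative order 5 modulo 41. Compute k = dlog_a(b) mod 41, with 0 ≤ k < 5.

3

Successive powers of 37 modulo 41:
  37^0=1  37^1=37  37^2=16  37^3=18
So 37^3 ≡ 18 (mod 41), giving k = 3.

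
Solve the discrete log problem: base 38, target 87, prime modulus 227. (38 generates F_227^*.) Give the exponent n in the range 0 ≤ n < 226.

196

Baby-step giant-step with m = ceil(sqrt(226)) = 16.
Baby table (38^j mod 227 for j=0..15):
  0:1  1:38  2:82  3:165  4:141  5:137  6:212  7:111
  8:132  9:22  10:155  11:215  12:225  13:151  14:63  15:124
Giant step factor: 38^(-16) ≡ 33 (mod 227).
Scan 87·33^i mod 227 for i = 0, 1, …:
  i=0: 87   i=1: 147   i=2: 84   i=3: 48
  i=4: 222   i=5: 62   i=6: 3   i=7: 99
  i=8: 89   i=9: 213   i=10: 219   i=11: 190
  i=12: 141
Match at i=12, j=4: n = 12·16 + 4 = 196.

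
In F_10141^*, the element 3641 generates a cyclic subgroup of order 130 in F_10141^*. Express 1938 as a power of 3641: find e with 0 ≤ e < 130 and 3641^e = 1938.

29

Successive powers of 3641 modulo 10141:
  3641^0=1  3641^1=3641  3641^2=2594  3641^3=3483  3641^4=5353  3641^5=9412
  3641^6=2653  3641^7=5341  3641^8=6284  3641^9=1948  3641^10=4109  3641^11=2894
  3641^12=555  3641^13=2696  3641^14=9789  3641^15=6275  3641^16=9743  3641^17=1045
  3641^18=1970  3641^19=3083  3641^20=9257  3641^21=6194  3641^22=8911  3641^23=3892
  3641^24=3795  3641^25=5553  3641^26=7460  3641^27=4262  3641^28=2212  3641^29=1938
So 3641^29 ≡ 1938 (mod 10141), giving e = 29.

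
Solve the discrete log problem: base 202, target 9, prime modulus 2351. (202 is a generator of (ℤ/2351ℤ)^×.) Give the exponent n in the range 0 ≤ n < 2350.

Baby-step giant-step with m = ceil(sqrt(2350)) = 49.
Baby table (202^j mod 2351 for j=0..48):
  0:1  1:202  2:837  3:2153  4:2322  5:1195  6:1588  7:1040
  8:841  9:610  10:968  11:403  12:1472  13:1118  14:140  15:68
  16:1981  17:492  18:642  19:379  20:1326  21:2189  22:190  23:764
  24:1513  25:2347  26:1543  27:1354  28:792  29:116  30:2273  31:701
  32:542  33:1338  34:2262  35:830  36:739  37:1165  38:230  39:1791
  40:2079  41:1480  42:383  43:2134  44:835  45:1749  46:648  47:1591
  48:1646
Giant step factor: 202^(-49) ≡ 1482 (mod 2351).
Scan 9·1482^i mod 2351 for i = 0, 1, …:
  i=0: 9   i=1: 1583   i=2: 2059   i=3: 2191
  i=4: 331   i=5: 1534   i=6: 2322
Match at i=6, j=4: n = 6·49 + 4 = 298.

298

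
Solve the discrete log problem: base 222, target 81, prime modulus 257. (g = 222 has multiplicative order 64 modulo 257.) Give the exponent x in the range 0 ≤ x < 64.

43

Baby-step giant-step with m = ceil(sqrt(64)) = 8.
Baby table (222^j mod 257 for j=0..7):
  0:1  1:222  2:197  3:44  4:2  5:187  6:137  7:88
Giant step factor: 222^(-8) ≡ 193 (mod 257).
Scan 81·193^i mod 257 for i = 0, 1, …:
  i=0: 81   i=1: 213   i=2: 246   i=3: 190
  i=4: 176   i=5: 44
Match at i=5, j=3: x = 5·8 + 3 = 43.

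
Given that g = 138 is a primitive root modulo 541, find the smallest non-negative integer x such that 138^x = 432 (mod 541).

Baby-step giant-step with m = ceil(sqrt(540)) = 24.
Baby table (138^j mod 541 for j=0..23):
  0:1  1:138  2:109  3:435  4:520  5:348  6:416  7:62
  8:441  9:266  10:461  11:321  12:477  13:365  14:57  15:292
  16:262  17:450  18:426  19:360  20:449  21:288  22:251  23:14
Giant step factor: 138^(-24) ≡ 534 (mod 541).
Scan 432·534^i mod 541 for i = 0, 1, …:
  i=0: 432   i=1: 222   i=2: 69   i=3: 58
  i=4: 135   i=5: 137   i=6: 123   i=7: 221
  i=8: 76   i=9: 9   i=10: 478   i=11: 441
Match at i=11, j=8: x = 11·24 + 8 = 272.

272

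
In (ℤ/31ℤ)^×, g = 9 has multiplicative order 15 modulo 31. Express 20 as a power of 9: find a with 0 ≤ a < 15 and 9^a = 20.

4

Successive powers of 9 modulo 31:
  9^0=1  9^1=9  9^2=19  9^3=16  9^4=20
So 9^4 ≡ 20 (mod 31), giving a = 4.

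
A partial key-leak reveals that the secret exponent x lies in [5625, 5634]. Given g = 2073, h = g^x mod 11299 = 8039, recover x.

Compute 2073^5625 mod 11299 = 8039, then multiply by 2073 repeatedly:
  2073^5625=8039
Found 8039 at exponent 5625.

5625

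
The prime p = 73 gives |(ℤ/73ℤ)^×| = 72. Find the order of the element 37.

9

The order of 37 must divide p − 1 = 72 = 2^3 · 3^2.
Divisors: 1, 2, 3, 4, 6, 8, 9, 12, 18, 24, 36, 72.
Check each in increasing order: 37^1 ≡ 37;  37^2 ≡ 55;  37^3 ≡ 64;  37^4 ≡ 32;  37^6 ≡ 8;  37^8 ≡ 2;  37^9 ≡ 1.
Smallest exponent giving 1 is 9.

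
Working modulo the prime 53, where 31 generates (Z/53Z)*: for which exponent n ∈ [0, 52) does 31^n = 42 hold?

12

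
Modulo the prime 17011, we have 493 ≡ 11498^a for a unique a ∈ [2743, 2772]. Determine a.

2744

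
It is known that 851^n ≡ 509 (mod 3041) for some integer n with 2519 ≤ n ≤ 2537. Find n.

2519

Compute 851^2519 mod 3041 = 509, then multiply by 851 repeatedly:
  851^2519=509
Found 509 at exponent 2519.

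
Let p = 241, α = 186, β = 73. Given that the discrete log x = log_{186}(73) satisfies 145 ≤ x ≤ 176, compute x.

171

Compute 186^145 mod 241 = 153, then multiply by 186 repeatedly:
  186^145=153  186^146=20  186^147=105  186^148=9  186^149=228
  186^150=233  186^151=199  186^152=141  186^153=198  186^154=196
  186^155=65  186^156=40  186^157=210  186^158=18  186^159=215
  186^160=225  186^161=157  186^162=41  186^163=155  186^164=151
  186^165=130  186^166=80  186^167=179  186^168=36  186^169=189
  186^170=209  186^171=73
Found 73 at exponent 171.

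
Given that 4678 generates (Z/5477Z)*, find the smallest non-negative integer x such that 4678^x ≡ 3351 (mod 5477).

1269

Baby-step giant-step with m = ceil(sqrt(5476)) = 74.
Baby table (4678^j mod 5477 for j=0..73):
  0:1  1:4678  2:3069  3:1565  4:3798  5:5133  6:1006  7:1325
  8:3863  9:2491  10:3319  11:4464  12:4268  13:2039  14:2985  15:2957
  16:3421  17:5121  18:5117  19:2836  20:1514  21:731  22:1970  23:3346
  24:4799  25:4976  26:478  27:1468  28:4623  29:3198  30:2557  31:5355
  32:4369  33:3495  34:765  35:2189  36:3629  37:3239  38:2660  39:5213
  40:2810  41:380  42:3092  43:5096  44:3184  45:2789  46:728  47:4367
  48:5093  49:104  50:4536  51:1510  52:3927  53:648  54:2563  55:561
  56:875  57:1931  58:1645  59:125  60:4188  61:235  62:3930  63:3728
  64:816  65:5256  66:1315  67:899  68:4663  69:4100  70:4823  71:2231
  72:2933  73:689
Giant step factor: 4678^(-74) ≡ 3815 (mod 5477).
Scan 3351·3815^i mod 5477 for i = 0, 1, …:
  i=0: 3351   i=1: 747   i=2: 1765   i=3: 2242
  i=4: 3633   i=5: 3085   i=6: 4679   i=7: 842
  i=8: 2708   i=9: 1398     …   i=16: 4980
  i=17: 4464
Match at i=17, j=11: x = 17·74 + 11 = 1269.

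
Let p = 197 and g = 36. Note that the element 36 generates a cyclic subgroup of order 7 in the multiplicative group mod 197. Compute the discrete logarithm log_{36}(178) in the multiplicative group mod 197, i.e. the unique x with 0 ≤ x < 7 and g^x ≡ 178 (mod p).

Successive powers of 36 modulo 197:
  36^0=1  36^1=36  36^2=114  36^3=164  36^4=191  36^5=178
So 36^5 ≡ 178 (mod 197), giving x = 5.

5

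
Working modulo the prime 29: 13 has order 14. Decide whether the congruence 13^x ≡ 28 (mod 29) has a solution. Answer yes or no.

yes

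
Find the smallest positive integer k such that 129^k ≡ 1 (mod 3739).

1869

The order of 129 must divide p − 1 = 3738 = 2 · 3 · 7 · 89.
Divisors: 1, 2, 3, 6, 7, 14, 21, 42, 89, 178, 267, 534, 623, 1246, 1869, 3738.
Check each in increasing order: 129^1 ≡ 129;  129^2 ≡ 1685;  129^3 ≡ 503;  129^6 ≡ 2496;  129^7 ≡ 430;  129^14 ≡ 1689;  129^21 ≡ 904;  129^42 ≡ 2114;  129^89 ≡ 1936;  129^178 ≡ 1618;  129^267 ≡ 2905;  129^534 ≡ 102;  129^623 ≡ 3044;  129^1246 ≡ 694;  129^1869 ≡ 1.
Smallest exponent giving 1 is 1869.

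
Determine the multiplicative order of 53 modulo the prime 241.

120

The order of 53 must divide p − 1 = 240 = 2^4 · 3 · 5.
Divisors: 1, 2, 3, 4, 5, 6, 8, 10, 12, 15, 16, 20, 24, 30, 40, 48, 60, 80, 120, 240.
Check each in increasing order: 53^1 ≡ 53;  53^2 ≡ 158;  53^3 ≡ 180;  53^4 ≡ 141;  53^5 ≡ 2;  53^6 ≡ 106;  53^8 ≡ 119;  53^10 ≡ 4;  53^12 ≡ 150;  53^15 ≡ 8;  53^16 ≡ 183;  53^20 ≡ 16;  53^24 ≡ 87;  53^30 ≡ 64;  53^40 ≡ 15;  53^48 ≡ 98;  53^60 ≡ 240;  53^80 ≡ 225;  53^120 ≡ 1.
Smallest exponent giving 1 is 120.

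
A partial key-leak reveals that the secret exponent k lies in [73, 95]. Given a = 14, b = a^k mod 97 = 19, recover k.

81

Compute 14^73 mod 97 = 80, then multiply by 14 repeatedly:
  14^73=80  14^74=53  14^75=63  14^76=9  14^77=29
  14^78=18  14^79=58  14^80=36  14^81=19
Found 19 at exponent 81.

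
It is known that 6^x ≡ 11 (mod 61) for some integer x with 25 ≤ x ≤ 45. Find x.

45

Compute 6^25 mod 61 = 21, then multiply by 6 repeatedly:
  6^25=21  6^26=4  6^27=24  6^28=22  6^29=10
  6^30=60  6^31=55  6^32=25  6^33=28  6^34=46
  6^35=32  6^36=9  6^37=54  6^38=19  6^39=53
  6^40=13  6^41=17  6^42=41  6^43=2  6^44=12
  6^45=11
Found 11 at exponent 45.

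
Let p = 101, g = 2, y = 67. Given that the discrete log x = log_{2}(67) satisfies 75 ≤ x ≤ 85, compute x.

Compute 2^75 mod 101 = 91, then multiply by 2 repeatedly:
  2^75=91  2^76=81  2^77=61  2^78=21  2^79=42
  2^80=84  2^81=67
Found 67 at exponent 81.

81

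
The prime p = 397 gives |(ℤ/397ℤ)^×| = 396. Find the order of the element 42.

198

The order of 42 must divide p − 1 = 396 = 2^2 · 3^2 · 11.
Divisors: 1, 2, 3, 4, 6, 9, 11, 12, 18, 22, 33, 36, 44, 66, 99, 132, 198, 396.
Check each in increasing order: 42^1 ≡ 42;  42^2 ≡ 176;  42^3 ≡ 246;  42^4 ≡ 10;  42^6 ≡ 172;  42^9 ≡ 230;  42^11 ≡ 383;  42^12 ≡ 206;  42^18 ≡ 99;  42^22 ≡ 196;  42^33 ≡ 35;  42^36 ≡ 273;  42^44 ≡ 304;  42^66 ≡ 34;  42^99 ≡ 396;  42^132 ≡ 362;  42^198 ≡ 1.
Smallest exponent giving 1 is 198.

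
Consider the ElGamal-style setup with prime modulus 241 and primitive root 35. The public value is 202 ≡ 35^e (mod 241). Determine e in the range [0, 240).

151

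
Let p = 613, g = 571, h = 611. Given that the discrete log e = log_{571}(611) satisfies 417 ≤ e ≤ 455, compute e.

Compute 571^417 mod 613 = 178, then multiply by 571 repeatedly:
  571^417=178  571^418=493  571^419=136  571^420=418  571^421=221
  571^422=526  571^423=589  571^424=395  571^425=574  571^426=412
  571^427=473  571^428=363  571^429=79  571^430=360  571^431=205
  571^432=585  571^433=563  571^434=261  571^435=72  571^436=41
  571^437=117  571^438=603  571^439=420  571^440=137  571^441=376
  571^442=146  571^443=611
Found 611 at exponent 443.

443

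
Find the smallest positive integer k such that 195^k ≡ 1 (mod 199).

198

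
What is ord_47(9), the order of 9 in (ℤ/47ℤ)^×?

The order of 9 must divide p − 1 = 46 = 2 · 23.
Divisors: 1, 2, 23, 46.
Check each in increasing order: 9^1 ≡ 9;  9^2 ≡ 34;  9^23 ≡ 1.
Smallest exponent giving 1 is 23.

23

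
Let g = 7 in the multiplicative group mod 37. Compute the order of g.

9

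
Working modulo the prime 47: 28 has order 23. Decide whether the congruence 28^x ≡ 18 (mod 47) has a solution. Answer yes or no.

⟨28⟩ has order 23; its elements mod 47 are {1, 2, 3, 4, 6, 7, 8, 9, 12, 14, 16, 17, 18, 21, 24, 25, 27, 28, 32, 34, 36, 37, 42}.
18 is in this set.

yes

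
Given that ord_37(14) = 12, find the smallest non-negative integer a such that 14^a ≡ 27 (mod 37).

10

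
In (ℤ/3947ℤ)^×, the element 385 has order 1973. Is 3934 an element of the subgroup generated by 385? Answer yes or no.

yes

3934 ∈ ⟨385⟩ iff 3934^1973 ≡ 1 (mod 3947), since |⟨385⟩| = 1973.
3934^1973 mod 3947 = 1.
Since 1 = 1, 3934 lies in the subgroup.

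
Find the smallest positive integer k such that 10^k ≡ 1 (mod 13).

6

The order of 10 must divide p − 1 = 12 = 2^2 · 3.
Divisors: 1, 2, 3, 4, 6, 12.
Check each in increasing order: 10^1 ≡ 10;  10^2 ≡ 9;  10^3 ≡ 12;  10^4 ≡ 3;  10^6 ≡ 1.
Smallest exponent giving 1 is 6.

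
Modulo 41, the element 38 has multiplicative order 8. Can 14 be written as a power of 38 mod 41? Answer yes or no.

yes

⟨38⟩ has order 8; its elements mod 41 are {1, 3, 9, 14, 27, 32, 38, 40}.
14 is in this set.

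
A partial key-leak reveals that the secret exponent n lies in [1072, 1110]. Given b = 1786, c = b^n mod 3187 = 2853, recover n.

Compute 1786^1072 mod 3187 = 964, then multiply by 1786 repeatedly:
  1786^1072=964  1786^1073=724  1786^1074=2329  1786^1075=559  1786^1076=843
  1786^1077=1334  1786^1078=1835  1786^1079=1074  1786^1080=2777  1786^1081=750
  1786^1082=960  1786^1083=3141  1786^1084=706  1786^1085=2051  1786^1086=1223
  1786^1087=1183  1786^1088=3044  1786^1089=2749  1786^1090=1734  1786^1091=2347
  1786^1092=837  1786^1093=179  1786^1094=994  1786^1095=125  1786^1096=160
  1786^1097=2117  1786^1098=1180  1786^1099=873  1786^1100=735  1786^1101=2853
Found 2853 at exponent 1101.

1101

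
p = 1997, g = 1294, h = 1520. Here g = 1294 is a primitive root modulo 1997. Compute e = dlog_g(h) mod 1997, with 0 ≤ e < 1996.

1232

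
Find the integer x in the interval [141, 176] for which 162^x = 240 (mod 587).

Compute 162^141 mod 587 = 226, then multiply by 162 repeatedly:
  162^141=226  162^142=218  162^143=96  162^144=290  162^145=20
  162^146=305  162^147=102  162^148=88  162^149=168  162^150=214
  162^151=35  162^152=387  162^153=472  162^154=154  162^155=294
  162^156=81  162^157=208  162^158=237  162^159=239  162^160=563
  162^161=221  162^162=582  162^163=364  162^164=268  162^165=565
  162^166=545  162^167=240
Found 240 at exponent 167.

167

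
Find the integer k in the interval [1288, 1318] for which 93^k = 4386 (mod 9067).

Compute 93^1288 mod 9067 = 8334, then multiply by 93 repeatedly:
  93^1288=8334  93^1289=4367  93^1290=7183  93^1291=6128  93^1292=7750
  93^1293=4457  93^1294=6486  93^1295=4776  93^1296=8952  93^1297=7439
  93^1298=2735  93^1299=479  93^1300=8279  93^1301=8319  93^1302=2972
  93^1303=4386
Found 4386 at exponent 1303.

1303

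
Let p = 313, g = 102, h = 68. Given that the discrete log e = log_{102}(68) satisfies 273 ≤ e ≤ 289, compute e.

279

Compute 102^273 mod 313 = 5, then multiply by 102 repeatedly:
  102^273=5  102^274=197  102^275=62  102^276=64  102^277=268
  102^278=105  102^279=68
Found 68 at exponent 279.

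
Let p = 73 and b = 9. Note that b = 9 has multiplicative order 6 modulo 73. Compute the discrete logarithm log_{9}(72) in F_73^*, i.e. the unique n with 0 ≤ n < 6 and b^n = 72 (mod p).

Successive powers of 9 modulo 73:
  9^0=1  9^1=9  9^2=8  9^3=72
So 9^3 ≡ 72 (mod 73), giving n = 3.

3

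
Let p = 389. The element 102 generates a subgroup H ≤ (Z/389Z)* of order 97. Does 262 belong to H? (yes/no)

yes

262 ∈ ⟨102⟩ iff 262^97 ≡ 1 (mod 389), since |⟨102⟩| = 97.
262^97 mod 389 = 1.
Since 1 = 1, 262 lies in the subgroup.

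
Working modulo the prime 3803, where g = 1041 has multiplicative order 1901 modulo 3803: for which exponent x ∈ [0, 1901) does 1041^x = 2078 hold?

1046

Baby-step giant-step with m = ceil(sqrt(1901)) = 44.
Baby table (1041^j mod 3803 for j=0..43):
  0:1  1:1041  2:3629  3:1410  4:3655  5:1855  6:2934  7:485
  8:2889  9:3079  10:3113  11:477  12:2167  13:668  14:3242  15:1661
  16:2539  17:14  18:3165  19:1367  20:725  21:1731  22:3152  23:3046
  24:2987  25:2416  26:1273  27:1749  28:2875  29:3717  30:1746  31:3555
  32:436  33:1319  34:196  35:2477  36:123  37:2544  38:1416  39:2295
  40:811  41:3788  42:3400  43:2610
Giant step factor: 1041^(-44) ≡ 57 (mod 3803).
Scan 2078·57^i mod 3803 for i = 0, 1, …:
  i=0: 2078   i=1: 553   i=2: 1097   i=3: 1681
  i=4: 742   i=5: 461   i=6: 3459   i=7: 3210
  i=8: 426   i=9: 1464     …   i=22: 3673
  i=23: 196
Match at i=23, j=34: x = 23·44 + 34 = 1046.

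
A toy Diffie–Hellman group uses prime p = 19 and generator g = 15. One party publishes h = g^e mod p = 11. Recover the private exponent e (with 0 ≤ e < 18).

Successive powers of 15 modulo 19:
  15^0=1  15^1=15  15^2=16  15^3=12  15^4=9  15^5=2
  15^6=11
So 15^6 ≡ 11 (mod 19), giving e = 6.

6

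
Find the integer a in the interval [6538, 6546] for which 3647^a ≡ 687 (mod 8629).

Compute 3647^6538 mod 8629 = 3819, then multiply by 3647 repeatedly:
  3647^6538=3819  3647^6539=687
Found 687 at exponent 6539.

6539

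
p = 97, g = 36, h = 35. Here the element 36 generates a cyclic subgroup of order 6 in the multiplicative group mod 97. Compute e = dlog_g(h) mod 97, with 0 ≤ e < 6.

Successive powers of 36 modulo 97:
  36^0=1  36^1=36  36^2=35
So 36^2 ≡ 35 (mod 97), giving e = 2.

2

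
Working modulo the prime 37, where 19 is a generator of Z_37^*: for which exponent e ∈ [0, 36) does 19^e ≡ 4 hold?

Successive powers of 19 modulo 37:
  19^0=1  19^1=19  19^2=28  19^3=14  19^4=7  19^5=22
  19^6=11  19^7=24  19^8=12  19^9=6  19^10=3  19^11=20
  19^12=10  19^13=5  19^14=21  19^15=29  19^16=33  19^17=35
  19^18=36  19^19=18  19^20=9  19^21=23  19^22=30  19^23=15
  19^24=26  19^25=13  19^26=25  19^27=31  19^28=34  19^29=17
  19^30=27  19^31=32  19^32=16  19^33=8  19^34=4
So 19^34 ≡ 4 (mod 37), giving e = 34.

34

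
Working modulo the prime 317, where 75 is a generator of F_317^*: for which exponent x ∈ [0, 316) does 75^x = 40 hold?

Baby-step giant-step with m = ceil(sqrt(316)) = 18.
Baby table (75^j mod 317 for j=0..17):
  0:1  1:75  2:236  3:265  4:221  5:91  6:168  7:237
  8:23  9:140  10:39  11:72  12:11  13:191  14:60  15:62
  16:212  17:50
Giant step factor: 75^(-18) ≡ 135 (mod 317).
Scan 40·135^i mod 317 for i = 0, 1, …:
  i=0: 40   i=1: 11
Match at i=1, j=12: x = 1·18 + 12 = 30.

30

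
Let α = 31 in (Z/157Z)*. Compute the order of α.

78

The order of 31 must divide p − 1 = 156 = 2^2 · 3 · 13.
Divisors: 1, 2, 3, 4, 6, 12, 13, 26, 39, 52, 78, 156.
Check each in increasing order: 31^1 ≡ 31;  31^2 ≡ 19;  31^3 ≡ 118;  31^4 ≡ 47;  31^6 ≡ 108;  31^12 ≡ 46;  31^13 ≡ 13;  31^26 ≡ 12;  31^39 ≡ 156;  31^52 ≡ 144;  31^78 ≡ 1.
Smallest exponent giving 1 is 78.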